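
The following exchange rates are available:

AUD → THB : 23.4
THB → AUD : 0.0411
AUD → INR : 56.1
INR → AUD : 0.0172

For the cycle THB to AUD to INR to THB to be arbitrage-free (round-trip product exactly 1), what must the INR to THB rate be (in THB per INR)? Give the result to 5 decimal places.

Known legs of the cycle: 0.0411 × 56.1 = 2.30571
For no arbitrage the full-cycle product must be 1, so the missing rate is 1 / 2.30571 ≈ 0.4337059.

0.43371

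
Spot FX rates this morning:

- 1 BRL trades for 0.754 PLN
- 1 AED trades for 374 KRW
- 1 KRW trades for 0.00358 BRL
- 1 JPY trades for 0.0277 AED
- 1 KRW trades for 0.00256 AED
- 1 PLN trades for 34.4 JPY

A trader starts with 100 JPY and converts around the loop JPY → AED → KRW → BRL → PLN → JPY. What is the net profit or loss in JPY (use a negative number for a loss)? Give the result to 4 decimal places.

100 JPY × 0.0277 = 2.77 AED
2.77 AED × 374 = 1035.98 KRW
1035.98 KRW × 0.00358 = 3.7088084 BRL
3.7088084 BRL × 0.754 = 2.7964415336 PLN
2.7964415336 PLN × 34.4 = 96.19758875584 JPY
Net change: 96.19758875584 − 100 = -3.80241124416 JPY

-3.8024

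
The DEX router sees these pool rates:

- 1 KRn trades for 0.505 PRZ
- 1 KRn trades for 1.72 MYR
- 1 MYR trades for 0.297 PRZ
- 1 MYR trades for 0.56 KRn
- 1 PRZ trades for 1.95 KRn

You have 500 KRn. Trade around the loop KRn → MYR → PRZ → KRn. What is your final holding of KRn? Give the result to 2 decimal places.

498.07

500 KRn × 1.72 = 860 MYR
860 MYR × 0.297 = 255.42 PRZ
255.42 PRZ × 1.95 = 498.069 KRn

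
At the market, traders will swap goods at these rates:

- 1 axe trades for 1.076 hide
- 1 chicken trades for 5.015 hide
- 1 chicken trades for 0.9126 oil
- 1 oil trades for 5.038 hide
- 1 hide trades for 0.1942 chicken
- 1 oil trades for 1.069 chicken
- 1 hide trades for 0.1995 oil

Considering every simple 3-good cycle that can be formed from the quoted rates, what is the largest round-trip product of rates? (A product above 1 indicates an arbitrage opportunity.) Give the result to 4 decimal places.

1.0695

chicken→hide→oil→chicken: 5.015 × 0.1995 × 1.069 = 1.06953
chicken→oil→hide→chicken: 0.9126 × 5.038 × 0.1942 = 0.89287
Maximum is chicken→hide→oil→chicken at 1.0695; arbitrage exists.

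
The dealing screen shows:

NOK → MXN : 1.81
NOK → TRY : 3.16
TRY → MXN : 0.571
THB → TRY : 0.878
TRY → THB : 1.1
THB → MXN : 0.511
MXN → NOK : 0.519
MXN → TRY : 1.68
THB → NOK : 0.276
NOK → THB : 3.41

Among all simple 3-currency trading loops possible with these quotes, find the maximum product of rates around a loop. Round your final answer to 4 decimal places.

NOK→TRY→THB→NOK: 3.16 × 1.1 × 0.276 = 0.95938
THB→MXN→TRY→THB: 0.511 × 1.68 × 1.1 = 0.94433
NOK→TRY→MXN→NOK: 3.16 × 0.571 × 0.519 = 0.93646
NOK→THB→MXN→NOK: 3.41 × 0.511 × 0.519 = 0.90436
Maximum is NOK→TRY→THB→NOK at 0.9594; no arbitrage — every cycle loses value.

0.9594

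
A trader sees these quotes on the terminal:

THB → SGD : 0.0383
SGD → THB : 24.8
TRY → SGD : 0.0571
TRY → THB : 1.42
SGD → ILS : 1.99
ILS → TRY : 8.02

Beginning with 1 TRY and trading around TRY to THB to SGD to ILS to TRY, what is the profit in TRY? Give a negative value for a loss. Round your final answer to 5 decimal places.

-0.13201

1 TRY × 1.42 = 1.42 THB
1.42 THB × 0.0383 = 0.054386 SGD
0.054386 SGD × 1.99 = 0.10822814 ILS
0.10822814 ILS × 8.02 = 0.8679896828 TRY
Net change: 0.8679896828 − 1 = -0.1320103172 TRY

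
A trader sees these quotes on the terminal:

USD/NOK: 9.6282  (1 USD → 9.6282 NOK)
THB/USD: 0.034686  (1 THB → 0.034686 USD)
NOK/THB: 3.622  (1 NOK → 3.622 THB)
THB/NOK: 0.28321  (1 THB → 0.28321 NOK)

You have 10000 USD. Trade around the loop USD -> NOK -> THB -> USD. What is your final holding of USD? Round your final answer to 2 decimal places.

10000 USD × 9.6282 = 96282 NOK
96282 NOK × 3.622 = 348733.404 THB
348733.404 THB × 0.034686 = 12096.166851144 USD

12096.17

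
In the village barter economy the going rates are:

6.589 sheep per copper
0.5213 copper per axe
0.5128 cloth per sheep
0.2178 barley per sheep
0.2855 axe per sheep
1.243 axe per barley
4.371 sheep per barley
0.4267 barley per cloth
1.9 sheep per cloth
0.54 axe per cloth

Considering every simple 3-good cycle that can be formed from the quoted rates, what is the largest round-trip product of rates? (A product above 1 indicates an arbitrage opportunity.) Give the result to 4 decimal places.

sheep→axe→copper→sheep: 0.2855 × 0.5213 × 6.589 = 0.98065
cloth→barley→sheep→cloth: 0.4267 × 4.371 × 0.5128 = 0.95643
Maximum is sheep→axe→copper→sheep at 0.9806; no arbitrage — every cycle loses value.

0.9806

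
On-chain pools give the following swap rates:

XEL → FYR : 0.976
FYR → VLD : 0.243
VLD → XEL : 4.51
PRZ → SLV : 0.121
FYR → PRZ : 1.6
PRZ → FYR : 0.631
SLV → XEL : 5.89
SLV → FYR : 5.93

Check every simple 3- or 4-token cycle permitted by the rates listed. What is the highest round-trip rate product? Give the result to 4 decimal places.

SLV→FYR→PRZ→SLV: 5.93 × 1.6 × 0.121 = 1.14805
SLV→XEL→FYR→PRZ→SLV: 5.89 × 0.976 × 1.6 × 0.121 = 1.11294
FYR→VLD→XEL→FYR: 0.243 × 4.51 × 0.976 = 1.06963
Maximum is SLV→FYR→PRZ→SLV at 1.1480; arbitrage exists.

1.1480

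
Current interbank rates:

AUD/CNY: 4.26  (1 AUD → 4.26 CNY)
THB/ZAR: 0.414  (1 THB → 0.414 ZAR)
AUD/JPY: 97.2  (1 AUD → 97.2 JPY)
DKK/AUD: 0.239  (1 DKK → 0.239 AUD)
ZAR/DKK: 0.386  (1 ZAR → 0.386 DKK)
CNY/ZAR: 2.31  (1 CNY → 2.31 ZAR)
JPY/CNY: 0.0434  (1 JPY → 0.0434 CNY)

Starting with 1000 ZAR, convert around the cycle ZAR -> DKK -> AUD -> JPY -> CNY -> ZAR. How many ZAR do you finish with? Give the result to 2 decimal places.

1000 ZAR × 0.386 = 386 DKK
386 DKK × 0.239 = 92.254 AUD
92.254 AUD × 97.2 = 8967.0888 JPY
8967.0888 JPY × 0.0434 = 389.17165392 CNY
389.17165392 CNY × 2.31 = 898.9865205552 ZAR

898.99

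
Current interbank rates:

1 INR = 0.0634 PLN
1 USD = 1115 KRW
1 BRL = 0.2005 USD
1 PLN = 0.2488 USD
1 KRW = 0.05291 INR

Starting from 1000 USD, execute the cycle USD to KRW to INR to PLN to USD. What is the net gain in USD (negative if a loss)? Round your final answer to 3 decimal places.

-69.423

1000 USD × 1115 = 1115000 KRW
1115000 KRW × 0.05291 = 58994.65 INR
58994.65 INR × 0.0634 = 3740.26081 PLN
3740.26081 PLN × 0.2488 = 930.576889528 USD
Net change: 930.576889528 − 1000 = -69.423110472 USD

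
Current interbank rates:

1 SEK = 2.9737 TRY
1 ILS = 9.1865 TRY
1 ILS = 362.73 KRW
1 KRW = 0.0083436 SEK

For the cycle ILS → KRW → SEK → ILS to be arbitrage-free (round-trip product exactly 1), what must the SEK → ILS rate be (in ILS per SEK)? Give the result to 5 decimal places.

0.33042

Known legs of the cycle: 362.73 × 0.0083436 = 3.026474028
For no arbitrage the full-cycle product must be 1, so the missing rate is 1 / 3.026474028 ≈ 0.3304175.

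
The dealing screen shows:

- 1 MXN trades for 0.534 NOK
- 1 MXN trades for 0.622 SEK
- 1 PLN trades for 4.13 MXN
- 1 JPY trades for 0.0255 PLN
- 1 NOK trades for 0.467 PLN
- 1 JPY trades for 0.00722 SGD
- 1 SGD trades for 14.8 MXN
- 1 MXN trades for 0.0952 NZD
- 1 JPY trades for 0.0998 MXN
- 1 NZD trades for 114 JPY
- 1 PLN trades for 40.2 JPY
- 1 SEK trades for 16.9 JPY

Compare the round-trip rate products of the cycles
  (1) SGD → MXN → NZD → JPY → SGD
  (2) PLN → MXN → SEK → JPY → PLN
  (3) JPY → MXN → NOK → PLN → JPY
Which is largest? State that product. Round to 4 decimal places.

(1) 14.8 × 0.0952 × 114 × 0.00722 = 1.15969
(2) 4.13 × 0.622 × 16.9 × 0.0255 = 1.10705
(3) 0.0998 × 0.534 × 0.467 × 40.2 = 1.00049
Highest is cycle (1) at 1.1597 (>1, arbitrage).

1.1597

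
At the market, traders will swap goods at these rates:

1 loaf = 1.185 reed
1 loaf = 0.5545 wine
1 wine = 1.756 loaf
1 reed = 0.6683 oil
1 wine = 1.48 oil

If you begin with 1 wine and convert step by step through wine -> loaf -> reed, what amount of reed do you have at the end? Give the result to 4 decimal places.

1 wine × 1.756 = 1.756 loaf
1.756 loaf × 1.185 = 2.08086 reed

2.0809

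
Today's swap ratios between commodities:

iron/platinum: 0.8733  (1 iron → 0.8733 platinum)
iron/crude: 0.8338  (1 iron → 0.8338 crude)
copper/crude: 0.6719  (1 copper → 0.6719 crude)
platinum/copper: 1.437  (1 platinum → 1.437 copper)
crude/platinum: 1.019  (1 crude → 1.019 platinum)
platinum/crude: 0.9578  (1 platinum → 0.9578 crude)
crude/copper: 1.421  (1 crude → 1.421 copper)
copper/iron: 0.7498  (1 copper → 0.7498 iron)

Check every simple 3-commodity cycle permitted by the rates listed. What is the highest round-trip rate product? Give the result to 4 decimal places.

platinum→copper→crude→platinum: 1.437 × 0.6719 × 1.019 = 0.98387
iron→platinum→copper→iron: 0.8733 × 1.437 × 0.7498 = 0.94095
iron→crude→copper→iron: 0.8338 × 1.421 × 0.7498 = 0.88839
Maximum is platinum→copper→crude→platinum at 0.9839; no arbitrage — every cycle loses value.

0.9839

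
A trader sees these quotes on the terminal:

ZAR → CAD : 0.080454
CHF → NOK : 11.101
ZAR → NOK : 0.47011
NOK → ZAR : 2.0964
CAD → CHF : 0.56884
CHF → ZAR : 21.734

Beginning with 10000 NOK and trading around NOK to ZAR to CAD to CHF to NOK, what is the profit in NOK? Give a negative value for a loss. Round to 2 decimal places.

650.60

10000 NOK × 2.0964 = 20964 ZAR
20964 ZAR × 0.080454 = 1686.637656 CAD
1686.637656 CAD × 0.56884 = 959.42696423904 CHF
959.42696423904 CHF × 11.101 = 10650.59873001758304 NOK
Net change: 10650.59873001758304 − 10000 = 650.59873001758304 NOK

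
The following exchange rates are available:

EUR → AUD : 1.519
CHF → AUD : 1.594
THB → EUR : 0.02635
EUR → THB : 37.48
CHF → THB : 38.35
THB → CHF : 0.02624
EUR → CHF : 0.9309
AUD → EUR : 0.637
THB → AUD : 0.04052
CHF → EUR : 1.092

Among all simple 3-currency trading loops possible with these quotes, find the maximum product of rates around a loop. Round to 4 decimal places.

EUR→THB→CHF→EUR: 37.48 × 0.02624 × 1.092 = 1.07395
EUR→THB→AUD→EUR: 37.48 × 0.04052 × 0.637 = 0.96741
EUR→CHF→AUD→EUR: 0.9309 × 1.594 × 0.637 = 0.94522
EUR→CHF→THB→EUR: 0.9309 × 38.35 × 0.02635 = 0.94070
Maximum is EUR→THB→CHF→EUR at 1.0740; arbitrage exists.

1.0740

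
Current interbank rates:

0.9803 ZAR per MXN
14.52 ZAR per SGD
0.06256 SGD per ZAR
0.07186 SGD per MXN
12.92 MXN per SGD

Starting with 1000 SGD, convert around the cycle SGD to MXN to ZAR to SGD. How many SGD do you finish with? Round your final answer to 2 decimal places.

1000 SGD × 12.92 = 12920 MXN
12920 MXN × 0.9803 = 12665.476 ZAR
12665.476 ZAR × 0.06256 = 792.35217856 SGD

792.35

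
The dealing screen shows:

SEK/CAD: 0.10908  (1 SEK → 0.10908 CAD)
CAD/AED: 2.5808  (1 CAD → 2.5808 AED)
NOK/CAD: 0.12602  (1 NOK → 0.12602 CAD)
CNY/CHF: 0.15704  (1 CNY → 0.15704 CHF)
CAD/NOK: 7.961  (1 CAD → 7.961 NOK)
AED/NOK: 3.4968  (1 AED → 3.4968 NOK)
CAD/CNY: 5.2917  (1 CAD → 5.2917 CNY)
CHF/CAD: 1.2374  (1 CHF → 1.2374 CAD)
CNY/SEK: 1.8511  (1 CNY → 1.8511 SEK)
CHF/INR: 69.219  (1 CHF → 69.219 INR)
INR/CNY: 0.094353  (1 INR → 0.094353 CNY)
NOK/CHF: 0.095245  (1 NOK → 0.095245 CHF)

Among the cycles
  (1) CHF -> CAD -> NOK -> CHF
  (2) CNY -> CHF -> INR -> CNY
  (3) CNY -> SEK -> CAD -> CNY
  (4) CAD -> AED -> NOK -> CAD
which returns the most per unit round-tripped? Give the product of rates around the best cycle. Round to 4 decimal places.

1.1373

(1) 1.2374 × 7.961 × 0.095245 = 0.93825
(2) 0.15704 × 69.219 × 0.094353 = 1.02563
(3) 1.8511 × 0.10908 × 5.2917 = 1.06849
(4) 2.5808 × 3.4968 × 0.12602 = 1.13727
Highest is cycle (4) at 1.1373 (>1, arbitrage).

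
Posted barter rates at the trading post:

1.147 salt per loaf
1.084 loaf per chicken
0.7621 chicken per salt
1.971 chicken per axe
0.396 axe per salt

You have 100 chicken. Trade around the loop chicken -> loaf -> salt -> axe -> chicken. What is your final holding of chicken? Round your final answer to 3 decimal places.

97.045

100 chicken × 1.084 = 108.4 loaf
108.4 loaf × 1.147 = 124.3348 salt
124.3348 salt × 0.396 = 49.2365808 axe
49.2365808 axe × 1.971 = 97.0453007568 chicken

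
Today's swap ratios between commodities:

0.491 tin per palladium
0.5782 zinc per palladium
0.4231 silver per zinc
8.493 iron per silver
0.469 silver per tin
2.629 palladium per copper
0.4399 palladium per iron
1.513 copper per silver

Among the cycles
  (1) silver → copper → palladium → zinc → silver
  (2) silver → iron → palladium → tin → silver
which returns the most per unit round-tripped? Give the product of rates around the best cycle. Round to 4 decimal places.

0.9731

(1) 1.513 × 2.629 × 0.5782 × 0.4231 = 0.97308
(2) 8.493 × 0.4399 × 0.491 × 0.469 = 0.86034
Highest is cycle (1) at 0.9731 (≤1, no arbitrage).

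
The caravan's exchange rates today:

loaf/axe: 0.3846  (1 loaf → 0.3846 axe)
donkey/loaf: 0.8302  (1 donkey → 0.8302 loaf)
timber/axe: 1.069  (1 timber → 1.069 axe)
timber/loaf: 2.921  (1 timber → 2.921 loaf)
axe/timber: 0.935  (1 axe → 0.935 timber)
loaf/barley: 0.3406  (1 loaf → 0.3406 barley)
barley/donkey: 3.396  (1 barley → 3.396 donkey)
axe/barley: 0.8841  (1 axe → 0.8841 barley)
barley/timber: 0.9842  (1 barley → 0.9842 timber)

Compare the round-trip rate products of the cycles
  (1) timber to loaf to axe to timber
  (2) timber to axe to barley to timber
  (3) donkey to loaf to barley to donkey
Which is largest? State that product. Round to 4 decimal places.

(1) 2.921 × 0.3846 × 0.935 = 1.05039
(2) 1.069 × 0.8841 × 0.9842 = 0.93017
(3) 0.8302 × 0.3406 × 3.396 = 0.96027
Highest is cycle (1) at 1.0504 (>1, arbitrage).

1.0504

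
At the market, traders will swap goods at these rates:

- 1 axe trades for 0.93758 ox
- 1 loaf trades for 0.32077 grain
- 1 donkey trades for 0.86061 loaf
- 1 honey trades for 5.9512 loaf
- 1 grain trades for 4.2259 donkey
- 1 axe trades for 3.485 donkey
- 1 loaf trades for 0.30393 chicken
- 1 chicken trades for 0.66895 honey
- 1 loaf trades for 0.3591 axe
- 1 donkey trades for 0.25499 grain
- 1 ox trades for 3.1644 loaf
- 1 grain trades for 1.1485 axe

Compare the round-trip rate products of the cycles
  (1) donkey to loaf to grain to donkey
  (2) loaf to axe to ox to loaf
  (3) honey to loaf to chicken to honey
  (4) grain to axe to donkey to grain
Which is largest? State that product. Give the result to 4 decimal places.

1.2100

(1) 0.86061 × 0.32077 × 4.2259 = 1.16659
(2) 0.3591 × 0.93758 × 3.1644 = 1.06541
(3) 5.9512 × 0.30393 × 0.66895 = 1.20996
(4) 1.1485 × 3.485 × 0.25499 = 1.02060
Highest is cycle (3) at 1.2100 (>1, arbitrage).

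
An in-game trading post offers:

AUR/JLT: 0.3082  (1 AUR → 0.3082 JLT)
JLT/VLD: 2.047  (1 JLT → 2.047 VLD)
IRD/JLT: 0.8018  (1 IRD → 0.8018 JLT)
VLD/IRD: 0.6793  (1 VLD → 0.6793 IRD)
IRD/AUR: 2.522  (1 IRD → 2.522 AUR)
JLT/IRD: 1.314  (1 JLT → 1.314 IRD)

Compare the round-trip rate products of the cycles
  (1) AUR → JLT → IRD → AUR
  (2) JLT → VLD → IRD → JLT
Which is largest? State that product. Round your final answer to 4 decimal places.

1.1149

(1) 0.3082 × 1.314 × 2.522 = 1.02135
(2) 2.047 × 0.6793 × 0.8018 = 1.11492
Highest is cycle (2) at 1.1149 (>1, arbitrage).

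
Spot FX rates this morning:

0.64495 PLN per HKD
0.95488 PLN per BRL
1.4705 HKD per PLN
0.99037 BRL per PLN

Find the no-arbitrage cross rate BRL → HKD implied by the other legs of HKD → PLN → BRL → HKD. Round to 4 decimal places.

1.5656

Known legs of the cycle: 0.64495 × 0.99037 = 0.6387391315
For no arbitrage the full-cycle product must be 1, so the missing rate is 1 / 0.6387391315 ≈ 1.565584.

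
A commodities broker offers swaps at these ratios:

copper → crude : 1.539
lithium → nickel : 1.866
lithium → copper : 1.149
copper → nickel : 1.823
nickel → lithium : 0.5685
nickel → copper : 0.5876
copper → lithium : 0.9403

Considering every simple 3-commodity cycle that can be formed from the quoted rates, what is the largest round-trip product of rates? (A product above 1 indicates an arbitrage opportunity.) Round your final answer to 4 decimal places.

nickel→lithium→copper→nickel: 0.5685 × 1.149 × 1.823 = 1.19080
nickel→copper→lithium→nickel: 0.5876 × 0.9403 × 1.866 = 1.03100
Maximum is nickel→lithium→copper→nickel at 1.1908; arbitrage exists.

1.1908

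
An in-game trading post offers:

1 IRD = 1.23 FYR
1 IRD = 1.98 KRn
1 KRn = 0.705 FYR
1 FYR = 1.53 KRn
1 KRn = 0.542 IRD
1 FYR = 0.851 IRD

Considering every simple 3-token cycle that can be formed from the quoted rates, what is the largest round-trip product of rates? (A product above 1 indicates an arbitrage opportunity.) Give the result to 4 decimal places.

KRn→FYR→IRD→KRn: 0.705 × 0.851 × 1.98 = 1.18791
KRn→IRD→FYR→KRn: 0.542 × 1.23 × 1.53 = 1.01999
Maximum is KRn→FYR→IRD→KRn at 1.1879; arbitrage exists.

1.1879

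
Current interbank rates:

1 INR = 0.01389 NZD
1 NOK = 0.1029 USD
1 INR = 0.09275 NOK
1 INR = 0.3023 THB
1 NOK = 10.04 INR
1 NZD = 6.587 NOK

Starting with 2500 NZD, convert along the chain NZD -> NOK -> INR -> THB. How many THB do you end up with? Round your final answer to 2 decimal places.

49980.38

2500 NZD × 6.587 = 16467.5 NOK
16467.5 NOK × 10.04 = 165333.7 INR
165333.7 INR × 0.3023 = 49980.37751 THB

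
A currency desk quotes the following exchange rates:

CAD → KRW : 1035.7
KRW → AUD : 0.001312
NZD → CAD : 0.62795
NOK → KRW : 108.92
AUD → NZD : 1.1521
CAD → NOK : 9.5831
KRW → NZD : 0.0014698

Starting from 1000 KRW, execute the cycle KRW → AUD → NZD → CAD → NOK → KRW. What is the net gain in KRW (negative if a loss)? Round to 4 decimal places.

-9.2531

1000 KRW × 0.001312 = 1.312 AUD
1.312 AUD × 1.1521 = 1.5115552 NZD
1.5115552 NZD × 0.62795 = 0.94918108784 CAD
0.94918108784 CAD × 9.5831 = 9.096097282879504 NOK
9.096097282879504 NOK × 108.92 = 990.74691605123557568 KRW
Net change: 990.74691605123557568 − 1000 = -9.25308394876442432 KRW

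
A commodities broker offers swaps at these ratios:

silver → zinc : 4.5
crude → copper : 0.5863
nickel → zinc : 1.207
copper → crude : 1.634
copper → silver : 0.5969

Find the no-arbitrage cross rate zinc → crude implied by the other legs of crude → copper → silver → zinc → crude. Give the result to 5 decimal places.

0.63499

Known legs of the cycle: 0.5863 × 0.5969 × 4.5 = 1.574831115
For no arbitrage the full-cycle product must be 1, so the missing rate is 1 / 1.574831115 ≈ 0.6349887.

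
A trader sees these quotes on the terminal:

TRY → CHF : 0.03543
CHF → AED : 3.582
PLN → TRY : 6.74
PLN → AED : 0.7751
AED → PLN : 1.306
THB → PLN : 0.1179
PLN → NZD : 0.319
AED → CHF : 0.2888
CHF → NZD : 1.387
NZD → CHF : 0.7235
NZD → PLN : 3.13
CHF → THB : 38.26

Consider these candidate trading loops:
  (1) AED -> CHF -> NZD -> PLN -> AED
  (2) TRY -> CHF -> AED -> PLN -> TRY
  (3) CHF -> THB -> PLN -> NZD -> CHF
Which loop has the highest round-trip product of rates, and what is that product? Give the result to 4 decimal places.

(1) 0.2888 × 1.387 × 3.13 × 0.7751 = 0.97180
(2) 0.03543 × 3.582 × 1.306 × 6.74 = 1.11712
(3) 38.26 × 0.1179 × 0.319 × 0.7235 = 1.04109
Highest is cycle (2) at 1.1171 (>1, arbitrage).

1.1171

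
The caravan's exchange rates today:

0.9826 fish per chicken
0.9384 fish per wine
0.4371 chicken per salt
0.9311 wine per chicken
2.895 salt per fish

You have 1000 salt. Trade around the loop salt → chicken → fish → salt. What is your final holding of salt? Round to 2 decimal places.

1000 salt × 0.4371 = 437.1 chicken
437.1 chicken × 0.9826 = 429.49446 fish
429.49446 fish × 2.895 = 1243.3864617 salt

1243.39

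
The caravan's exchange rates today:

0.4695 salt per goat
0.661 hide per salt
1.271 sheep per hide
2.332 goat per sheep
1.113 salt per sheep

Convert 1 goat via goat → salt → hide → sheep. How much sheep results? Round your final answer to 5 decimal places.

1 goat × 0.4695 = 0.4695 salt
0.4695 salt × 0.661 = 0.3103395 hide
0.3103395 hide × 1.271 = 0.3944415045 sheep

0.39444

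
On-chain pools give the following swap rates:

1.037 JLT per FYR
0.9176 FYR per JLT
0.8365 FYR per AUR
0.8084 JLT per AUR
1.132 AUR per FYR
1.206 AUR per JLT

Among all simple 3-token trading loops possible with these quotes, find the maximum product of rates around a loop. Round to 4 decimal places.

1.0461

JLT→AUR→FYR→JLT: 1.206 × 0.8365 × 1.037 = 1.04615
JLT→FYR→AUR→JLT: 0.9176 × 1.132 × 0.8084 = 0.83970
Maximum is JLT→AUR→FYR→JLT at 1.0461; arbitrage exists.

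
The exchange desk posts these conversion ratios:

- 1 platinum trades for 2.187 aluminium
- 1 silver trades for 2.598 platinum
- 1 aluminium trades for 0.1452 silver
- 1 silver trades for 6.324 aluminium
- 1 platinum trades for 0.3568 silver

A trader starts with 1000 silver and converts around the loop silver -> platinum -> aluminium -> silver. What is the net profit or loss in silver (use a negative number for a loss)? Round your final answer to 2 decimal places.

1000 silver × 2.598 = 2598 platinum
2598 platinum × 2.187 = 5681.826 aluminium
5681.826 aluminium × 0.1452 = 825.0011352 silver
Net change: 825.0011352 − 1000 = -174.9988648 silver

-175.00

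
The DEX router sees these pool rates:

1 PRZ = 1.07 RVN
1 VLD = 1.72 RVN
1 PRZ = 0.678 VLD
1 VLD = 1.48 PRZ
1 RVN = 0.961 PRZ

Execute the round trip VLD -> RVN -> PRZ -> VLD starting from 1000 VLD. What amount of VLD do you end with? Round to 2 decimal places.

1120.68

1000 VLD × 1.72 = 1720 RVN
1720 RVN × 0.961 = 1652.92 PRZ
1652.92 PRZ × 0.678 = 1120.67976 VLD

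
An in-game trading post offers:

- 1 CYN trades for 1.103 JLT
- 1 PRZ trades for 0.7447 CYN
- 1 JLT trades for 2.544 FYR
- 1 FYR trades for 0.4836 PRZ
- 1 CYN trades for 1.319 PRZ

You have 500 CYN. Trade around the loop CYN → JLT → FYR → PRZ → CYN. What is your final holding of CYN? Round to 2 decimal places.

500 CYN × 1.103 = 551.5 JLT
551.5 JLT × 2.544 = 1403.016 FYR
1403.016 FYR × 0.4836 = 678.4985376 PRZ
678.4985376 PRZ × 0.7447 = 505.27786095072 CYN

505.28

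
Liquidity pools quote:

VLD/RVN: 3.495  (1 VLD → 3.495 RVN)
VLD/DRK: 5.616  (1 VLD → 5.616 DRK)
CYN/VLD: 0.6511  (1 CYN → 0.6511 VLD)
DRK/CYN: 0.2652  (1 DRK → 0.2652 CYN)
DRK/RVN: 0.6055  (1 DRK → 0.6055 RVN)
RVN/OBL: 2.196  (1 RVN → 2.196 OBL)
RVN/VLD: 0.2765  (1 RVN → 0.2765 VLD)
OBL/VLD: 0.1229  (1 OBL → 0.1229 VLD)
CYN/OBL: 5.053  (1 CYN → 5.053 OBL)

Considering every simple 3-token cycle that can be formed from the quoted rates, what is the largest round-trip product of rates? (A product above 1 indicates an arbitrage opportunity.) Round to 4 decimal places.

0.9697

DRK→CYN→VLD→DRK: 0.2652 × 0.6511 × 5.616 = 0.96972
RVN→OBL→VLD→RVN: 2.196 × 0.1229 × 3.495 = 0.94326
RVN→VLD→DRK→RVN: 0.2765 × 5.616 × 0.6055 = 0.94023
Maximum is DRK→CYN→VLD→DRK at 0.9697; no arbitrage — every cycle loses value.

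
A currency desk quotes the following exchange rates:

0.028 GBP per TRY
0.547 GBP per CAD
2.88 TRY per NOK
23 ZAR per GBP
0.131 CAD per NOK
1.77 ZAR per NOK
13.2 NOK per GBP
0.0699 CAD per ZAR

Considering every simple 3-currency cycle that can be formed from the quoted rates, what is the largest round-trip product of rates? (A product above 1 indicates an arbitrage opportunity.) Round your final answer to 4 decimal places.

NOK→TRY→GBP→NOK: 2.88 × 0.028 × 13.2 = 1.06445
NOK→CAD→GBP→NOK: 0.131 × 0.547 × 13.2 = 0.94587
CAD→GBP→ZAR→CAD: 0.547 × 23 × 0.0699 = 0.87941
Maximum is NOK→TRY→GBP→NOK at 1.0644; arbitrage exists.

1.0644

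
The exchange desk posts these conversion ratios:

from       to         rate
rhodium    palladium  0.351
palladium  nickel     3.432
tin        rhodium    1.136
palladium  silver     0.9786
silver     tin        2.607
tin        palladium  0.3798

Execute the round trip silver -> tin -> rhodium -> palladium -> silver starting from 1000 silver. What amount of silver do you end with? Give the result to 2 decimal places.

1000 silver × 2.607 = 2607 tin
2607 tin × 1.136 = 2961.552 rhodium
2961.552 rhodium × 0.351 = 1039.504752 palladium
1039.504752 palladium × 0.9786 = 1017.2593503072 silver

1017.26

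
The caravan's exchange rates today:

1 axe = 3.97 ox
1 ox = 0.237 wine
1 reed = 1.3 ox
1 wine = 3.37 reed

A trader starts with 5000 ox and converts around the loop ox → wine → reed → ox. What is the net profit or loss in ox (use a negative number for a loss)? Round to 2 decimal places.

191.49

5000 ox × 0.237 = 1185 wine
1185 wine × 3.37 = 3993.45 reed
3993.45 reed × 1.3 = 5191.485 ox
Net change: 5191.485 − 5000 = 191.485 ox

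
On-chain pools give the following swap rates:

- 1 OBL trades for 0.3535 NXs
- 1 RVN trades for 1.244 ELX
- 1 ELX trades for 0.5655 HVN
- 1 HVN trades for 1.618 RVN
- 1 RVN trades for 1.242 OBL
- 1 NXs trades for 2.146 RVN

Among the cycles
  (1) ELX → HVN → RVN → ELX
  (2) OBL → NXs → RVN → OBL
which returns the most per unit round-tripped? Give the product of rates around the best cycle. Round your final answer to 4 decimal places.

(1) 0.5655 × 1.618 × 1.244 = 1.13823
(2) 0.3535 × 2.146 × 1.242 = 0.94219
Highest is cycle (1) at 1.1382 (>1, arbitrage).

1.1382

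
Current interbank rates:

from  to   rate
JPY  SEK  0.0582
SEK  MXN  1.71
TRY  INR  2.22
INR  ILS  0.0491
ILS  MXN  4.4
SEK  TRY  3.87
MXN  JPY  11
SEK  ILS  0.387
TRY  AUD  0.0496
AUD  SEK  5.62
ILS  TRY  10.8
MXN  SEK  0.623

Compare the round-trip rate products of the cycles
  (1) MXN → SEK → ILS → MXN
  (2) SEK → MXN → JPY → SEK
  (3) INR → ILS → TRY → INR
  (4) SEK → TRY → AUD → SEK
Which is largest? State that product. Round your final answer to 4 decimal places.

1.1772

(1) 0.623 × 0.387 × 4.4 = 1.06084
(2) 1.71 × 11 × 0.0582 = 1.09474
(3) 0.0491 × 10.8 × 2.22 = 1.17722
(4) 3.87 × 0.0496 × 5.62 = 1.07877
Highest is cycle (3) at 1.1772 (>1, arbitrage).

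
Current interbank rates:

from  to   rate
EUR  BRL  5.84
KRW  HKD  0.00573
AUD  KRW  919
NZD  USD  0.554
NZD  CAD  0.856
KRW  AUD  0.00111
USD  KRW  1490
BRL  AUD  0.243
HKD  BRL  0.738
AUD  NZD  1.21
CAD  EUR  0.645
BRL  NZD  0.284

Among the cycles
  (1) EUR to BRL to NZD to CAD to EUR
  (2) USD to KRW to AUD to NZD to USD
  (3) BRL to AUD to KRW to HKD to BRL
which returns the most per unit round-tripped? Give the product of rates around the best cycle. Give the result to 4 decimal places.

1.1087

(1) 5.84 × 0.284 × 0.856 × 0.645 = 0.91572
(2) 1490 × 0.00111 × 1.21 × 0.554 = 1.10868
(3) 0.243 × 919 × 0.00573 × 0.738 = 0.94435
Highest is cycle (2) at 1.1087 (>1, arbitrage).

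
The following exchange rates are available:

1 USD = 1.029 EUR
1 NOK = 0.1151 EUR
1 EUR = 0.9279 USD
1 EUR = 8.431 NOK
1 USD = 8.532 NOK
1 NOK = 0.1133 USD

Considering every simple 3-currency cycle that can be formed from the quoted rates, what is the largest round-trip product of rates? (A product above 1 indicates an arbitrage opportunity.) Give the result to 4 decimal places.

0.9829

USD→EUR→NOK→USD: 1.029 × 8.431 × 0.1133 = 0.98293
USD→NOK→EUR→USD: 8.532 × 0.1151 × 0.9279 = 0.91123
Maximum is USD→EUR→NOK→USD at 0.9829; no arbitrage — every cycle loses value.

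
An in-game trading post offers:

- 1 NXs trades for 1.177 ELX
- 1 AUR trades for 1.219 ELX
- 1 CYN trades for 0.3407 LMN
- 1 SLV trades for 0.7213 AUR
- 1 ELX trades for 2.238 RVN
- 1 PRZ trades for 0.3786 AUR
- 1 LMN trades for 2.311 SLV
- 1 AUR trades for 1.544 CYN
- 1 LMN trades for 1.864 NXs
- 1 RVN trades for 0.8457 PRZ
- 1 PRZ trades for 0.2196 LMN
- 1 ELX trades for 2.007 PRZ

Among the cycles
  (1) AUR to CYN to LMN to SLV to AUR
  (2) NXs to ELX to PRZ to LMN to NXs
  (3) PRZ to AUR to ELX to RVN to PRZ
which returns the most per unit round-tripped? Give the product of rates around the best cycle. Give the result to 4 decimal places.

0.9669

(1) 1.544 × 0.3407 × 2.311 × 0.7213 = 0.87687
(2) 1.177 × 2.007 × 0.2196 × 1.864 = 0.96695
(3) 0.3786 × 1.219 × 2.238 × 0.8457 = 0.87350
Highest is cycle (2) at 0.9669 (≤1, no arbitrage).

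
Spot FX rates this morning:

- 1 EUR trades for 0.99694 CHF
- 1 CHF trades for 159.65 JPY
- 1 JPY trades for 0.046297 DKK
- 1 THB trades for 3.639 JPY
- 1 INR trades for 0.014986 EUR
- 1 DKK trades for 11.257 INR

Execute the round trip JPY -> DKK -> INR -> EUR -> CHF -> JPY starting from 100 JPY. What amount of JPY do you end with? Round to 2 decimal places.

100 JPY × 0.046297 = 4.6297 DKK
4.6297 DKK × 11.257 = 52.1165329 INR
52.1165329 INR × 0.014986 = 0.7810183620394 EUR
0.7810183620394 EUR × 0.99694 = 0.778628445851559436 CHF
0.778628445851559436 CHF × 159.65 = 124.3080313802014639574 JPY

124.31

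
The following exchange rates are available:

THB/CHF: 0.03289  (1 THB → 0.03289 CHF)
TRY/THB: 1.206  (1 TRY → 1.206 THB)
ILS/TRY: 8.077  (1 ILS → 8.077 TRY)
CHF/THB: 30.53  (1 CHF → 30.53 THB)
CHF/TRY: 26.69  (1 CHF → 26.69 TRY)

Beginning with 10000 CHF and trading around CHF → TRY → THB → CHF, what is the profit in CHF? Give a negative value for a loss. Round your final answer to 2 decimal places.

586.68

10000 CHF × 26.69 = 266900 TRY
266900 TRY × 1.206 = 321881.4 THB
321881.4 THB × 0.03289 = 10586.679246 CHF
Net change: 10586.679246 − 10000 = 586.679246 CHF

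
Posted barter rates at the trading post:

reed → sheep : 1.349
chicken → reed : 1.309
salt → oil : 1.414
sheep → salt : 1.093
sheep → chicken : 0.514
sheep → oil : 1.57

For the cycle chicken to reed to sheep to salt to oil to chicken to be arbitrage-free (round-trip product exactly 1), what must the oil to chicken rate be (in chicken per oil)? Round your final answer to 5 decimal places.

0.36642

Known legs of the cycle: 1.309 × 1.349 × 1.093 × 1.414 = 2.729110797182
For no arbitrage the full-cycle product must be 1, so the missing rate is 1 / 2.729110797182 ≈ 0.3664197.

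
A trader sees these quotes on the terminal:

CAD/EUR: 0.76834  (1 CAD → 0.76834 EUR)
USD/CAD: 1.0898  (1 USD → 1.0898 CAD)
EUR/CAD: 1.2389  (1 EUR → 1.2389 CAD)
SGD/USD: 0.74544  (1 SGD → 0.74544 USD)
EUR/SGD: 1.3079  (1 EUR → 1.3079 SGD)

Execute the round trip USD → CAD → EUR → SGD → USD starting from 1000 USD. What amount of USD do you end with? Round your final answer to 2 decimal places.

816.37

1000 USD × 1.0898 = 1089.8 CAD
1089.8 CAD × 0.76834 = 837.336932 EUR
837.336932 EUR × 1.3079 = 1095.1529733628 SGD
1095.1529733628 SGD × 0.74544 = 816.370832463565632 USD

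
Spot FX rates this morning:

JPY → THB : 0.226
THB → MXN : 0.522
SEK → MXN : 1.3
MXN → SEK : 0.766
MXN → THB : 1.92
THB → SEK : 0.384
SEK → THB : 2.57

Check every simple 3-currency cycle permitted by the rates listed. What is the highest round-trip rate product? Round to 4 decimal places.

SEK→THB→MXN→SEK: 2.57 × 0.522 × 0.766 = 1.02762
SEK→MXN→THB→SEK: 1.3 × 1.92 × 0.384 = 0.95846
Maximum is SEK→THB→MXN→SEK at 1.0276; arbitrage exists.

1.0276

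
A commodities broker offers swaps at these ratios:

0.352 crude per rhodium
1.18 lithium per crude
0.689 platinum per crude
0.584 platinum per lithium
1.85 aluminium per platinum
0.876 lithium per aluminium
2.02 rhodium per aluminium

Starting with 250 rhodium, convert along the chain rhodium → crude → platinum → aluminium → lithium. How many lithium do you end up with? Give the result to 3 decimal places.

98.260

250 rhodium × 0.352 = 88 crude
88 crude × 0.689 = 60.632 platinum
60.632 platinum × 1.85 = 112.1692 aluminium
112.1692 aluminium × 0.876 = 98.2602192 lithium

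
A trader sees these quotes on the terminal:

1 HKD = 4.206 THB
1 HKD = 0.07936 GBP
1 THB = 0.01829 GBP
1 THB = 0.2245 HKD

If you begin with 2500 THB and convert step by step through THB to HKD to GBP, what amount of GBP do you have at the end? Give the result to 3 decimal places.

2500 THB × 0.2245 = 561.25 HKD
561.25 HKD × 0.07936 = 44.5408 GBP

44.541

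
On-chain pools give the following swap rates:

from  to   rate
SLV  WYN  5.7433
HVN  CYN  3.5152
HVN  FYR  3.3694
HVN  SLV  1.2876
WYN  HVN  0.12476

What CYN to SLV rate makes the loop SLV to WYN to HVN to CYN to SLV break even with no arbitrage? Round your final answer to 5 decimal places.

Known legs of the cycle: 5.7433 × 0.12476 × 3.5152 = 2.5187606964416
For no arbitrage the full-cycle product must be 1, so the missing rate is 1 / 2.5187606964416 ≈ 0.3970206.

0.39702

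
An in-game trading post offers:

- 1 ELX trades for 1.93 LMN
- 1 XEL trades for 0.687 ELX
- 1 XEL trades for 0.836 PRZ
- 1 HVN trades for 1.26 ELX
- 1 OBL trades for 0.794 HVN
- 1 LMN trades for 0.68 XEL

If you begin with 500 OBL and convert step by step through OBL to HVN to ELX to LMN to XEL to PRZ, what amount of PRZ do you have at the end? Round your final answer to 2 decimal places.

548.82

500 OBL × 0.794 = 397 HVN
397 HVN × 1.26 = 500.22 ELX
500.22 ELX × 1.93 = 965.4246 LMN
965.4246 LMN × 0.68 = 656.488728 XEL
656.488728 XEL × 0.836 = 548.824576608 PRZ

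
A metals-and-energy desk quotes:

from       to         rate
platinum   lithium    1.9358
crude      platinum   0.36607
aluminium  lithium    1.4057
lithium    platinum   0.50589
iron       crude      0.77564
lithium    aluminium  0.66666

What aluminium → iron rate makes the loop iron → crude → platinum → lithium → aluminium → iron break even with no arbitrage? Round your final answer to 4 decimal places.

Known legs of the cycle: 0.77564 × 0.36607 × 1.9358 × 0.66666 = 0.3664284794557888944
For no arbitrage the full-cycle product must be 1, so the missing rate is 1 / 0.3664284794557888944 ≈ 2.729046.

2.7290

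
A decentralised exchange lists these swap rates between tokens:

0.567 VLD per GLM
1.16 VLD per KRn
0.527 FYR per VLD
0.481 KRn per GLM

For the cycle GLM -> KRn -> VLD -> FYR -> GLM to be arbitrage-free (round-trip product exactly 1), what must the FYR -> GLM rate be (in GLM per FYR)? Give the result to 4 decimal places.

3.4008

Known legs of the cycle: 0.481 × 1.16 × 0.527 = 0.29404492
For no arbitrage the full-cycle product must be 1, so the missing rate is 1 / 0.29404492 ≈ 3.400841.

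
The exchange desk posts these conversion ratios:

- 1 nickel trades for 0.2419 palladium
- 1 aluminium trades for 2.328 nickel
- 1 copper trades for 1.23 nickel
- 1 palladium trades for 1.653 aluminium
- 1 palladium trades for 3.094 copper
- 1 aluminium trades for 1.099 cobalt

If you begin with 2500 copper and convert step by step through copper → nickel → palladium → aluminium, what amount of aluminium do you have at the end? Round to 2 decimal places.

1229.57

2500 copper × 1.23 = 3075 nickel
3075 nickel × 0.2419 = 743.8425 palladium
743.8425 palladium × 1.653 = 1229.5716525 aluminium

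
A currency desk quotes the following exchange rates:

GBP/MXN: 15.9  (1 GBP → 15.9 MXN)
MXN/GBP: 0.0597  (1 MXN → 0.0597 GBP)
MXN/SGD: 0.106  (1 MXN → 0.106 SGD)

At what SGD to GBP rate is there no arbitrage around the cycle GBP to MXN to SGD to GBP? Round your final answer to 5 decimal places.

Known legs of the cycle: 15.9 × 0.106 = 1.6854
For no arbitrage the full-cycle product must be 1, so the missing rate is 1 / 1.6854 ≈ 0.5933310.

0.59333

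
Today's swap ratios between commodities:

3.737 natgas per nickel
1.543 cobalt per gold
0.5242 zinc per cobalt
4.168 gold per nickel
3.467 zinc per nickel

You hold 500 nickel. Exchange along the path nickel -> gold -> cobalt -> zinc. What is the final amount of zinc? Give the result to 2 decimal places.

1685.62

500 nickel × 4.168 = 2084 gold
2084 gold × 1.543 = 3215.612 cobalt
3215.612 cobalt × 0.5242 = 1685.6238104 zinc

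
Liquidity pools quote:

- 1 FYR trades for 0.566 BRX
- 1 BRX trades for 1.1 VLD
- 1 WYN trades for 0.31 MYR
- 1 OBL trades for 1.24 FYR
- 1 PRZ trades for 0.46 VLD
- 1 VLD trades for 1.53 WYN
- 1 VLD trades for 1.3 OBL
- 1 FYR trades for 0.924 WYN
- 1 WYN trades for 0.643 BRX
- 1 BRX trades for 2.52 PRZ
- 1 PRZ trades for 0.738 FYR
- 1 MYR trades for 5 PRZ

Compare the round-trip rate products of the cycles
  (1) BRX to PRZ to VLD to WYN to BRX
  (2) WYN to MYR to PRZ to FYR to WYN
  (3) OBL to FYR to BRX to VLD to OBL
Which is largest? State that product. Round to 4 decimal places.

1.1404

(1) 2.52 × 0.46 × 1.53 × 0.643 = 1.14041
(2) 0.31 × 5 × 0.738 × 0.924 = 1.05696
(3) 1.24 × 0.566 × 1.1 × 1.3 = 1.00363
Highest is cycle (1) at 1.1404 (>1, arbitrage).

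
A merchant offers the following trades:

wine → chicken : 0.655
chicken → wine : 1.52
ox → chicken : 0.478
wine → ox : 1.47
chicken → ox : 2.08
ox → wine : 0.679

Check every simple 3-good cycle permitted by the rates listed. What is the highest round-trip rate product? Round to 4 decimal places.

1.0680

ox→chicken→wine→ox: 0.478 × 1.52 × 1.47 = 1.06804
ox→wine→chicken→ox: 0.679 × 0.655 × 2.08 = 0.92507
Maximum is ox→chicken→wine→ox at 1.0680; arbitrage exists.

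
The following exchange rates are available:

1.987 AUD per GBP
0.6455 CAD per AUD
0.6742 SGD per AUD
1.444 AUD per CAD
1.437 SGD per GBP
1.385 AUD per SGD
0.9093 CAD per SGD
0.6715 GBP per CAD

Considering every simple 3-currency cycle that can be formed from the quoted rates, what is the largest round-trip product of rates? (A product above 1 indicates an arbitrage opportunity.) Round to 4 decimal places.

0.8852

AUD→SGD→CAD→AUD: 0.6742 × 0.9093 × 1.444 = 0.88524
GBP→SGD→CAD→GBP: 1.437 × 0.9093 × 0.6715 = 0.87742
GBP→AUD→CAD→GBP: 1.987 × 0.6455 × 0.6715 = 0.86127
Maximum is AUD→SGD→CAD→AUD at 0.8852; no arbitrage — every cycle loses value.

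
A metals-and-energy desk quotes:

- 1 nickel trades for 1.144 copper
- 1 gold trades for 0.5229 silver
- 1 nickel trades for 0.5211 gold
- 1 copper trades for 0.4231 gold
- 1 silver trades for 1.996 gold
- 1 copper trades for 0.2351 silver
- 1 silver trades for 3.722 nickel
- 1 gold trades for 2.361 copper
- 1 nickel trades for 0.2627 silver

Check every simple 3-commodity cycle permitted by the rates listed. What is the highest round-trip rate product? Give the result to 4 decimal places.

silver→gold→copper→silver: 1.996 × 2.361 × 0.2351 = 1.10792
silver→nickel→gold→silver: 3.722 × 0.5211 × 0.5229 = 1.01418
silver→nickel→copper→silver: 3.722 × 1.144 × 0.2351 = 1.00105
Maximum is silver→gold→copper→silver at 1.1079; arbitrage exists.

1.1079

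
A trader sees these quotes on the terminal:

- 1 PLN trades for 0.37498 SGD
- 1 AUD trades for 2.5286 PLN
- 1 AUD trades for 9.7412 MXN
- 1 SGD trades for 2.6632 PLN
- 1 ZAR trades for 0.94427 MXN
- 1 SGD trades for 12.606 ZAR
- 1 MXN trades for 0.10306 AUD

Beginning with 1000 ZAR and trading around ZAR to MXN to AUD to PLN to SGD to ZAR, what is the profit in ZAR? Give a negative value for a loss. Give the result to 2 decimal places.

163.19

1000 ZAR × 0.94427 = 944.27 MXN
944.27 MXN × 0.10306 = 97.3164662 AUD
97.3164662 AUD × 2.5286 = 246.07441643332 PLN
246.07441643332 PLN × 0.37498 = 92.2729846741663336 SGD
92.2729846741663336 SGD × 12.606 = 1163.1932448025408013616 ZAR
Net change: 1163.1932448025408013616 − 1000 = 163.1932448025408013616 ZAR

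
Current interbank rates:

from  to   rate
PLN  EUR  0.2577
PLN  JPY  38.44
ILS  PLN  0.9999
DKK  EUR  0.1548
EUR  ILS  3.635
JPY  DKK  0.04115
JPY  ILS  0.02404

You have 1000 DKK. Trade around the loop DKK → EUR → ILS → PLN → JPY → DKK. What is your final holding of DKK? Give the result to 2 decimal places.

1000 DKK × 0.1548 = 154.8 EUR
154.8 EUR × 3.635 = 562.698 ILS
562.698 ILS × 0.9999 = 562.6417302 PLN
562.6417302 PLN × 38.44 = 21627.948108888 JPY
21627.948108888 JPY × 0.04115 = 889.9900646807412 DKK

889.99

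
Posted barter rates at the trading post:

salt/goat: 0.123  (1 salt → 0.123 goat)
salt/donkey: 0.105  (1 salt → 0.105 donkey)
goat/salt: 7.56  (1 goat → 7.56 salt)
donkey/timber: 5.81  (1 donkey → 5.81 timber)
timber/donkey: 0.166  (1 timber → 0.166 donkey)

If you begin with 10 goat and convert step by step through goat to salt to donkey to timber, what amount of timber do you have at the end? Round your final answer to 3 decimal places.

46.120

10 goat × 7.56 = 75.6 salt
75.6 salt × 0.105 = 7.938 donkey
7.938 donkey × 5.81 = 46.11978 timber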